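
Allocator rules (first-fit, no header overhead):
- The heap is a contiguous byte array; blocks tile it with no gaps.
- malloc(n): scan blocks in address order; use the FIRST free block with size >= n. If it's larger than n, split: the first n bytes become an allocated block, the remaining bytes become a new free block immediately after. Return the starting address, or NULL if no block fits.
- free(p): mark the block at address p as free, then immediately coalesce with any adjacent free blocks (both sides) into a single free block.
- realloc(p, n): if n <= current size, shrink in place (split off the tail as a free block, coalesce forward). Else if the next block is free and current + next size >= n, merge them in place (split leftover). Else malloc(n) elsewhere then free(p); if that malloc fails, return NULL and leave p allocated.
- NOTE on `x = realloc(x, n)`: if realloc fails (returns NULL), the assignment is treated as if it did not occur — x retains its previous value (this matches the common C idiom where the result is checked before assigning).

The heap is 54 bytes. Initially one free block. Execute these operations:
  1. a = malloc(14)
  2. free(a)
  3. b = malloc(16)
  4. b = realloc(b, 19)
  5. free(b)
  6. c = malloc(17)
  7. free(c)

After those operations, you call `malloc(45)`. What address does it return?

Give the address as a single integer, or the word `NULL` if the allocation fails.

Op 1: a = malloc(14) -> a = 0; heap: [0-13 ALLOC][14-53 FREE]
Op 2: free(a) -> (freed a); heap: [0-53 FREE]
Op 3: b = malloc(16) -> b = 0; heap: [0-15 ALLOC][16-53 FREE]
Op 4: b = realloc(b, 19) -> b = 0; heap: [0-18 ALLOC][19-53 FREE]
Op 5: free(b) -> (freed b); heap: [0-53 FREE]
Op 6: c = malloc(17) -> c = 0; heap: [0-16 ALLOC][17-53 FREE]
Op 7: free(c) -> (freed c); heap: [0-53 FREE]
malloc(45): first-fit scan over [0-53 FREE] -> 0

Answer: 0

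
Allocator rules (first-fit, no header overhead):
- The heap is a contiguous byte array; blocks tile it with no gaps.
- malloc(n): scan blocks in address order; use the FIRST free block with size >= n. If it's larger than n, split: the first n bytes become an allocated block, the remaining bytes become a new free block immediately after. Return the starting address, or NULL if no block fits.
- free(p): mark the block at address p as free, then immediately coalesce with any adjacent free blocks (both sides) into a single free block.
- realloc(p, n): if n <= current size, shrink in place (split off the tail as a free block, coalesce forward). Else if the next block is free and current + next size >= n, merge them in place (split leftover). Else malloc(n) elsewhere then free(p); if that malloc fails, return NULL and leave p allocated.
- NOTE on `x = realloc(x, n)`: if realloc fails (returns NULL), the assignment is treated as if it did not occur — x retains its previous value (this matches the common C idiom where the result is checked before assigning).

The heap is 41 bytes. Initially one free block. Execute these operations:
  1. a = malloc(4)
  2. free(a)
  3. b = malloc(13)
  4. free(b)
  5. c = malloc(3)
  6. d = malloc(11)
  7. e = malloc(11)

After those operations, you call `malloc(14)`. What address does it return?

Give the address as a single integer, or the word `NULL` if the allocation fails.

Op 1: a = malloc(4) -> a = 0; heap: [0-3 ALLOC][4-40 FREE]
Op 2: free(a) -> (freed a); heap: [0-40 FREE]
Op 3: b = malloc(13) -> b = 0; heap: [0-12 ALLOC][13-40 FREE]
Op 4: free(b) -> (freed b); heap: [0-40 FREE]
Op 5: c = malloc(3) -> c = 0; heap: [0-2 ALLOC][3-40 FREE]
Op 6: d = malloc(11) -> d = 3; heap: [0-2 ALLOC][3-13 ALLOC][14-40 FREE]
Op 7: e = malloc(11) -> e = 14; heap: [0-2 ALLOC][3-13 ALLOC][14-24 ALLOC][25-40 FREE]
malloc(14): first-fit scan over [0-2 ALLOC][3-13 ALLOC][14-24 ALLOC][25-40 FREE] -> 25

Answer: 25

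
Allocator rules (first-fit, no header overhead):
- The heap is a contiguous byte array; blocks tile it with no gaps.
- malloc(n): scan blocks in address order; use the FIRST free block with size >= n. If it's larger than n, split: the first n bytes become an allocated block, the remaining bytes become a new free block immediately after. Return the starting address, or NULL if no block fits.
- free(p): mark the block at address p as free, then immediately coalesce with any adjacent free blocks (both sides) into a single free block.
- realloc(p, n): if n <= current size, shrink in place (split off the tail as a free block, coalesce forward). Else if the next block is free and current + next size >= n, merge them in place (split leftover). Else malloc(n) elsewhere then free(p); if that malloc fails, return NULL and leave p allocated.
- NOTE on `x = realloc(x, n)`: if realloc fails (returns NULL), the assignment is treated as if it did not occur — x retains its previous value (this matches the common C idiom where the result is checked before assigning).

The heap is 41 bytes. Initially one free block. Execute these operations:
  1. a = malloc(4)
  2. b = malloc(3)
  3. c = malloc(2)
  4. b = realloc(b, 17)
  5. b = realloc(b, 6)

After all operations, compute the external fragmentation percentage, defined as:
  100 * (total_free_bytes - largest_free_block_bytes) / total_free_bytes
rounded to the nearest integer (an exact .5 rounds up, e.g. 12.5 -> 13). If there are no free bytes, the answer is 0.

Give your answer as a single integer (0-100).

Answer: 10

Derivation:
Op 1: a = malloc(4) -> a = 0; heap: [0-3 ALLOC][4-40 FREE]
Op 2: b = malloc(3) -> b = 4; heap: [0-3 ALLOC][4-6 ALLOC][7-40 FREE]
Op 3: c = malloc(2) -> c = 7; heap: [0-3 ALLOC][4-6 ALLOC][7-8 ALLOC][9-40 FREE]
Op 4: b = realloc(b, 17) -> b = 9; heap: [0-3 ALLOC][4-6 FREE][7-8 ALLOC][9-25 ALLOC][26-40 FREE]
Op 5: b = realloc(b, 6) -> b = 9; heap: [0-3 ALLOC][4-6 FREE][7-8 ALLOC][9-14 ALLOC][15-40 FREE]
Free blocks: [3 26] total_free=29 largest=26 -> 100*(29-26)/29 = 300/29 ≈ 10.345 -> rounds to 10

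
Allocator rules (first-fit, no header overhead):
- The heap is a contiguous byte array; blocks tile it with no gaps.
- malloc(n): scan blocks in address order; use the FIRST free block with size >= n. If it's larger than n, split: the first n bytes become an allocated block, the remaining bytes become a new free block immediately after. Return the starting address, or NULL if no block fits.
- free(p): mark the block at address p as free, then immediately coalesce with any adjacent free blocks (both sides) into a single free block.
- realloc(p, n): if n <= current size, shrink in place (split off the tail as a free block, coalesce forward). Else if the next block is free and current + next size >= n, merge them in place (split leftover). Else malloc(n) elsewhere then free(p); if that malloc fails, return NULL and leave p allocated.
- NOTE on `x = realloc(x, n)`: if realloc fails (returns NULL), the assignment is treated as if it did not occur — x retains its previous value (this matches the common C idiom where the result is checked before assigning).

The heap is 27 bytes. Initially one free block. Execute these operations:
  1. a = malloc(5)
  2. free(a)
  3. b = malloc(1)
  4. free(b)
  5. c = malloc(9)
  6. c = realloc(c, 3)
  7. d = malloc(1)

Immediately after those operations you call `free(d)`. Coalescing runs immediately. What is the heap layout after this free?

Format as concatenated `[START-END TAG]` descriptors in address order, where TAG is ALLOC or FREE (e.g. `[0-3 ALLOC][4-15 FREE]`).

Answer: [0-2 ALLOC][3-26 FREE]

Derivation:
Op 1: a = malloc(5) -> a = 0; heap: [0-4 ALLOC][5-26 FREE]
Op 2: free(a) -> (freed a); heap: [0-26 FREE]
Op 3: b = malloc(1) -> b = 0; heap: [0-0 ALLOC][1-26 FREE]
Op 4: free(b) -> (freed b); heap: [0-26 FREE]
Op 5: c = malloc(9) -> c = 0; heap: [0-8 ALLOC][9-26 FREE]
Op 6: c = realloc(c, 3) -> c = 0; heap: [0-2 ALLOC][3-26 FREE]
Op 7: d = malloc(1) -> d = 3; heap: [0-2 ALLOC][3-3 ALLOC][4-26 FREE]
free(d): d = 3 -> block [3-3 ALLOC]; mark free, coalesce with adjacent free neighbors -> [0-2 ALLOC][3-26 FREE]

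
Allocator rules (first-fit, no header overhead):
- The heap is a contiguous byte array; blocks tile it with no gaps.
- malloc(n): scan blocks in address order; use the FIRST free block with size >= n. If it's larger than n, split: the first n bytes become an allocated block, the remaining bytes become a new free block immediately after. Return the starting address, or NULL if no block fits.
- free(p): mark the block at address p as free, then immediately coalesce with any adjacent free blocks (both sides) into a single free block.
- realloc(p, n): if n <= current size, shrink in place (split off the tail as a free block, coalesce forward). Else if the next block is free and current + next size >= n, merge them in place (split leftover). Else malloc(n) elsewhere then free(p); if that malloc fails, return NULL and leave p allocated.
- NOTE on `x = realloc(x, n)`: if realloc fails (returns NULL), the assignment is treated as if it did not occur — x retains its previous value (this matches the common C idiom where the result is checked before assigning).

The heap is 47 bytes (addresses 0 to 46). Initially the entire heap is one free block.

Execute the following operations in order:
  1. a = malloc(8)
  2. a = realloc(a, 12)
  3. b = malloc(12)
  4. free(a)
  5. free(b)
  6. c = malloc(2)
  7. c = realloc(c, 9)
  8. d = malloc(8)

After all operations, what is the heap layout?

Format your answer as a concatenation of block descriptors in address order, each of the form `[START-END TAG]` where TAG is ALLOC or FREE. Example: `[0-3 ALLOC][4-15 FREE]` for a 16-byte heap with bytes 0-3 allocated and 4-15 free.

Answer: [0-8 ALLOC][9-16 ALLOC][17-46 FREE]

Derivation:
Op 1: a = malloc(8) -> a = 0; heap: [0-7 ALLOC][8-46 FREE]
Op 2: a = realloc(a, 12) -> a = 0; heap: [0-11 ALLOC][12-46 FREE]
Op 3: b = malloc(12) -> b = 12; heap: [0-11 ALLOC][12-23 ALLOC][24-46 FREE]
Op 4: free(a) -> (freed a); heap: [0-11 FREE][12-23 ALLOC][24-46 FREE]
Op 5: free(b) -> (freed b); heap: [0-46 FREE]
Op 6: c = malloc(2) -> c = 0; heap: [0-1 ALLOC][2-46 FREE]
Op 7: c = realloc(c, 9) -> c = 0; heap: [0-8 ALLOC][9-46 FREE]
Op 8: d = malloc(8) -> d = 9; heap: [0-8 ALLOC][9-16 ALLOC][17-46 FREE]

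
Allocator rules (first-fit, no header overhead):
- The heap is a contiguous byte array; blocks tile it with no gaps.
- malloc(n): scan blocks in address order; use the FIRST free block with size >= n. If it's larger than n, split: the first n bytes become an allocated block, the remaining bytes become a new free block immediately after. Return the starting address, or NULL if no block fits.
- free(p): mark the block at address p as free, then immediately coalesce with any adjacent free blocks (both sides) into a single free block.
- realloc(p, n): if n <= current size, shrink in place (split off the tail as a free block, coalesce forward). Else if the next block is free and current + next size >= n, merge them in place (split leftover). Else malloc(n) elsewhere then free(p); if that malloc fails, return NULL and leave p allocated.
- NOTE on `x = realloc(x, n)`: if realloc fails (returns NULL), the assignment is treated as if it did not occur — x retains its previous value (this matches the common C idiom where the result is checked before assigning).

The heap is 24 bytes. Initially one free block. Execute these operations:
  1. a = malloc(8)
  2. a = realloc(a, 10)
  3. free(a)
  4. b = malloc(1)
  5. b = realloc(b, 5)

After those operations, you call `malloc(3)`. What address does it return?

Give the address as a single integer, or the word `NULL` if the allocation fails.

Op 1: a = malloc(8) -> a = 0; heap: [0-7 ALLOC][8-23 FREE]
Op 2: a = realloc(a, 10) -> a = 0; heap: [0-9 ALLOC][10-23 FREE]
Op 3: free(a) -> (freed a); heap: [0-23 FREE]
Op 4: b = malloc(1) -> b = 0; heap: [0-0 ALLOC][1-23 FREE]
Op 5: b = realloc(b, 5) -> b = 0; heap: [0-4 ALLOC][5-23 FREE]
malloc(3): first-fit scan over [0-4 ALLOC][5-23 FREE] -> 5

Answer: 5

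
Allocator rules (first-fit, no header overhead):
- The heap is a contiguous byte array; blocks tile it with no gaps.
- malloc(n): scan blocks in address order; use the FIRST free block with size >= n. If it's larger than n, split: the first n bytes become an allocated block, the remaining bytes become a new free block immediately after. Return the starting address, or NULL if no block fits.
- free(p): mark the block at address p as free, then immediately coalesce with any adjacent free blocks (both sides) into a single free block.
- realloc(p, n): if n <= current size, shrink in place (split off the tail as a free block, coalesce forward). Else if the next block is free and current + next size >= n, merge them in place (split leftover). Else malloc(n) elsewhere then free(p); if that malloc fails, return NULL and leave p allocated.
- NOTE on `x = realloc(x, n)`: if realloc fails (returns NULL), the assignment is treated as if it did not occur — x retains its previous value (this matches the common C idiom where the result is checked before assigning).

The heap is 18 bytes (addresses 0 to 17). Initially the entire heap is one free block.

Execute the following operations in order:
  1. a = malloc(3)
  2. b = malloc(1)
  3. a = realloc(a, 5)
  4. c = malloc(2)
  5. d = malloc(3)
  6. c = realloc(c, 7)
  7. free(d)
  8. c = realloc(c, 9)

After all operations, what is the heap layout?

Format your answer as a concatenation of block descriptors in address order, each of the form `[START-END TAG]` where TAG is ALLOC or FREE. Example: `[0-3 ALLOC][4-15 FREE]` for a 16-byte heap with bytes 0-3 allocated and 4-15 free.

Answer: [0-2 FREE][3-3 ALLOC][4-8 ALLOC][9-17 ALLOC]

Derivation:
Op 1: a = malloc(3) -> a = 0; heap: [0-2 ALLOC][3-17 FREE]
Op 2: b = malloc(1) -> b = 3; heap: [0-2 ALLOC][3-3 ALLOC][4-17 FREE]
Op 3: a = realloc(a, 5) -> a = 4; heap: [0-2 FREE][3-3 ALLOC][4-8 ALLOC][9-17 FREE]
Op 4: c = malloc(2) -> c = 0; heap: [0-1 ALLOC][2-2 FREE][3-3 ALLOC][4-8 ALLOC][9-17 FREE]
Op 5: d = malloc(3) -> d = 9; heap: [0-1 ALLOC][2-2 FREE][3-3 ALLOC][4-8 ALLOC][9-11 ALLOC][12-17 FREE]
Op 6: c = realloc(c, 7) -> NULL (c unchanged); heap: [0-1 ALLOC][2-2 FREE][3-3 ALLOC][4-8 ALLOC][9-11 ALLOC][12-17 FREE]
Op 7: free(d) -> (freed d); heap: [0-1 ALLOC][2-2 FREE][3-3 ALLOC][4-8 ALLOC][9-17 FREE]
Op 8: c = realloc(c, 9) -> c = 9; heap: [0-2 FREE][3-3 ALLOC][4-8 ALLOC][9-17 ALLOC]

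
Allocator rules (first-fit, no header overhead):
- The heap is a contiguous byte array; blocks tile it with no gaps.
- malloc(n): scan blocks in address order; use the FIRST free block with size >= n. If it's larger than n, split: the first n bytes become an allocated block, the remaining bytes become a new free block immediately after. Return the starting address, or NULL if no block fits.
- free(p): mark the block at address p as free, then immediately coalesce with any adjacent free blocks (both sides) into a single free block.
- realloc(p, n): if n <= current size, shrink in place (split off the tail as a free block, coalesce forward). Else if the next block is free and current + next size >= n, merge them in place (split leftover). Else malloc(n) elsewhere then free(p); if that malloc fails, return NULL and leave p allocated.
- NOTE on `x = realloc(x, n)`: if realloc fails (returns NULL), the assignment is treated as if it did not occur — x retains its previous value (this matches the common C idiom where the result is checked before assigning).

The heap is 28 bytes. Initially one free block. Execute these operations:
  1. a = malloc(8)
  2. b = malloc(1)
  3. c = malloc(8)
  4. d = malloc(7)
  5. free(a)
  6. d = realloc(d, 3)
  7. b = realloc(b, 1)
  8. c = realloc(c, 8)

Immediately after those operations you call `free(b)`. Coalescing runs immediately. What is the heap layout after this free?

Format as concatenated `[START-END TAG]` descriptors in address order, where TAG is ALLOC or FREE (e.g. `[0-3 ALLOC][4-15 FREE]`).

Answer: [0-8 FREE][9-16 ALLOC][17-19 ALLOC][20-27 FREE]

Derivation:
Op 1: a = malloc(8) -> a = 0; heap: [0-7 ALLOC][8-27 FREE]
Op 2: b = malloc(1) -> b = 8; heap: [0-7 ALLOC][8-8 ALLOC][9-27 FREE]
Op 3: c = malloc(8) -> c = 9; heap: [0-7 ALLOC][8-8 ALLOC][9-16 ALLOC][17-27 FREE]
Op 4: d = malloc(7) -> d = 17; heap: [0-7 ALLOC][8-8 ALLOC][9-16 ALLOC][17-23 ALLOC][24-27 FREE]
Op 5: free(a) -> (freed a); heap: [0-7 FREE][8-8 ALLOC][9-16 ALLOC][17-23 ALLOC][24-27 FREE]
Op 6: d = realloc(d, 3) -> d = 17; heap: [0-7 FREE][8-8 ALLOC][9-16 ALLOC][17-19 ALLOC][20-27 FREE]
Op 7: b = realloc(b, 1) -> b = 8; heap: [0-7 FREE][8-8 ALLOC][9-16 ALLOC][17-19 ALLOC][20-27 FREE]
Op 8: c = realloc(c, 8) -> c = 9; heap: [0-7 FREE][8-8 ALLOC][9-16 ALLOC][17-19 ALLOC][20-27 FREE]
free(b): b = 8 -> block [8-8 ALLOC]; mark free, coalesce with adjacent free neighbors -> [0-8 FREE][9-16 ALLOC][17-19 ALLOC][20-27 FREE]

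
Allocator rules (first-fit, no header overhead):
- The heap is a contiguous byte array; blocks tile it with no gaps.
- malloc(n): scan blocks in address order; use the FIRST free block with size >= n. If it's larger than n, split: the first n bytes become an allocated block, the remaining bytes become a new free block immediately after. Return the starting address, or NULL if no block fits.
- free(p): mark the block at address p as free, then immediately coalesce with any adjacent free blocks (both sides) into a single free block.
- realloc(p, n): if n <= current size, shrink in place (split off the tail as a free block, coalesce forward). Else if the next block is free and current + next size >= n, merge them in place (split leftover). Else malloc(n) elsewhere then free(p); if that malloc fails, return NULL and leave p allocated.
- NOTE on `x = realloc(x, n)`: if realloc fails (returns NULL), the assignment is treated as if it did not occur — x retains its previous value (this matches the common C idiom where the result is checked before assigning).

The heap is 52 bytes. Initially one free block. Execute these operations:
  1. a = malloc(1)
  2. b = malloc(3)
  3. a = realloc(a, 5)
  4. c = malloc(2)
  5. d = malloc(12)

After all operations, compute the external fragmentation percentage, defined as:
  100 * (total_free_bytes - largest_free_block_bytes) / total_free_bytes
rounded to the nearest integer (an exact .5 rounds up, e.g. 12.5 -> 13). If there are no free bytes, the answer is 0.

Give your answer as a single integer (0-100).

Answer: 3

Derivation:
Op 1: a = malloc(1) -> a = 0; heap: [0-0 ALLOC][1-51 FREE]
Op 2: b = malloc(3) -> b = 1; heap: [0-0 ALLOC][1-3 ALLOC][4-51 FREE]
Op 3: a = realloc(a, 5) -> a = 4; heap: [0-0 FREE][1-3 ALLOC][4-8 ALLOC][9-51 FREE]
Op 4: c = malloc(2) -> c = 9; heap: [0-0 FREE][1-3 ALLOC][4-8 ALLOC][9-10 ALLOC][11-51 FREE]
Op 5: d = malloc(12) -> d = 11; heap: [0-0 FREE][1-3 ALLOC][4-8 ALLOC][9-10 ALLOC][11-22 ALLOC][23-51 FREE]
Free blocks: [1 29] total_free=30 largest=29 -> 100*(30-29)/30 = 100/30 ≈ 3.333 -> rounds to 3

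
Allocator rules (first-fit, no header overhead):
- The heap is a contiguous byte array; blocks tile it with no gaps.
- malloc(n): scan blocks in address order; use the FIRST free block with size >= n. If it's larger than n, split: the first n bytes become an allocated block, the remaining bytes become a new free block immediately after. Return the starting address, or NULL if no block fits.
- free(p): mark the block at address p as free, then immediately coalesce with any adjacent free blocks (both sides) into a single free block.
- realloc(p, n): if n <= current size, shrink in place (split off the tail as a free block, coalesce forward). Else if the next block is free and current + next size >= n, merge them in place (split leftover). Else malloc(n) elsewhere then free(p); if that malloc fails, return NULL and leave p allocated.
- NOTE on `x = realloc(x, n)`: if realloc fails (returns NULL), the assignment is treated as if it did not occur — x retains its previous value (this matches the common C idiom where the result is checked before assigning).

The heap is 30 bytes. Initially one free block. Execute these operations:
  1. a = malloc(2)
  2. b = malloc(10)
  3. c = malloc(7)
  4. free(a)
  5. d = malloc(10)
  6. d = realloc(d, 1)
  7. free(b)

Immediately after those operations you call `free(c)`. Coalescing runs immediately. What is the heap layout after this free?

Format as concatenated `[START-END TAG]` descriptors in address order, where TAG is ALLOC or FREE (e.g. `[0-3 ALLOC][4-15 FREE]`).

Op 1: a = malloc(2) -> a = 0; heap: [0-1 ALLOC][2-29 FREE]
Op 2: b = malloc(10) -> b = 2; heap: [0-1 ALLOC][2-11 ALLOC][12-29 FREE]
Op 3: c = malloc(7) -> c = 12; heap: [0-1 ALLOC][2-11 ALLOC][12-18 ALLOC][19-29 FREE]
Op 4: free(a) -> (freed a); heap: [0-1 FREE][2-11 ALLOC][12-18 ALLOC][19-29 FREE]
Op 5: d = malloc(10) -> d = 19; heap: [0-1 FREE][2-11 ALLOC][12-18 ALLOC][19-28 ALLOC][29-29 FREE]
Op 6: d = realloc(d, 1) -> d = 19; heap: [0-1 FREE][2-11 ALLOC][12-18 ALLOC][19-19 ALLOC][20-29 FREE]
Op 7: free(b) -> (freed b); heap: [0-11 FREE][12-18 ALLOC][19-19 ALLOC][20-29 FREE]
free(c): c = 12 -> block [12-18 ALLOC]; mark free, coalesce with adjacent free neighbors -> [0-18 FREE][19-19 ALLOC][20-29 FREE]

Answer: [0-18 FREE][19-19 ALLOC][20-29 FREE]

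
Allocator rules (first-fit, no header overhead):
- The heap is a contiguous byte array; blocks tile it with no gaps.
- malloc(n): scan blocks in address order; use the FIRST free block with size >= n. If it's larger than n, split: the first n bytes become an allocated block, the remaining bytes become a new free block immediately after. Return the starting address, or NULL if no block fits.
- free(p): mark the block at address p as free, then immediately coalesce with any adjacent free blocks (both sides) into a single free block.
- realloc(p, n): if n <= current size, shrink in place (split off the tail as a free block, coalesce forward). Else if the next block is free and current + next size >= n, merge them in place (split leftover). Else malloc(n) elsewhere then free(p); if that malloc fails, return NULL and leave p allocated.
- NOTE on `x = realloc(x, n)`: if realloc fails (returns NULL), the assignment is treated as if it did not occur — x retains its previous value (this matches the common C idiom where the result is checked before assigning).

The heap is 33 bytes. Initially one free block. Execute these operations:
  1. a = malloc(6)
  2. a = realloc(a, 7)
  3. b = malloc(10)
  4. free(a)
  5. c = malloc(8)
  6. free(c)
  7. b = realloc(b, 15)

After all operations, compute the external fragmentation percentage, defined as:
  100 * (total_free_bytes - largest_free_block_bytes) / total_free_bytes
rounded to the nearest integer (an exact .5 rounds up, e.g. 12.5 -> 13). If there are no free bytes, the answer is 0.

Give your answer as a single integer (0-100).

Answer: 39

Derivation:
Op 1: a = malloc(6) -> a = 0; heap: [0-5 ALLOC][6-32 FREE]
Op 2: a = realloc(a, 7) -> a = 0; heap: [0-6 ALLOC][7-32 FREE]
Op 3: b = malloc(10) -> b = 7; heap: [0-6 ALLOC][7-16 ALLOC][17-32 FREE]
Op 4: free(a) -> (freed a); heap: [0-6 FREE][7-16 ALLOC][17-32 FREE]
Op 5: c = malloc(8) -> c = 17; heap: [0-6 FREE][7-16 ALLOC][17-24 ALLOC][25-32 FREE]
Op 6: free(c) -> (freed c); heap: [0-6 FREE][7-16 ALLOC][17-32 FREE]
Op 7: b = realloc(b, 15) -> b = 7; heap: [0-6 FREE][7-21 ALLOC][22-32 FREE]
Free blocks: [7 11] total_free=18 largest=11 -> 100*(18-11)/18 = 700/18 ≈ 38.889 -> rounds to 39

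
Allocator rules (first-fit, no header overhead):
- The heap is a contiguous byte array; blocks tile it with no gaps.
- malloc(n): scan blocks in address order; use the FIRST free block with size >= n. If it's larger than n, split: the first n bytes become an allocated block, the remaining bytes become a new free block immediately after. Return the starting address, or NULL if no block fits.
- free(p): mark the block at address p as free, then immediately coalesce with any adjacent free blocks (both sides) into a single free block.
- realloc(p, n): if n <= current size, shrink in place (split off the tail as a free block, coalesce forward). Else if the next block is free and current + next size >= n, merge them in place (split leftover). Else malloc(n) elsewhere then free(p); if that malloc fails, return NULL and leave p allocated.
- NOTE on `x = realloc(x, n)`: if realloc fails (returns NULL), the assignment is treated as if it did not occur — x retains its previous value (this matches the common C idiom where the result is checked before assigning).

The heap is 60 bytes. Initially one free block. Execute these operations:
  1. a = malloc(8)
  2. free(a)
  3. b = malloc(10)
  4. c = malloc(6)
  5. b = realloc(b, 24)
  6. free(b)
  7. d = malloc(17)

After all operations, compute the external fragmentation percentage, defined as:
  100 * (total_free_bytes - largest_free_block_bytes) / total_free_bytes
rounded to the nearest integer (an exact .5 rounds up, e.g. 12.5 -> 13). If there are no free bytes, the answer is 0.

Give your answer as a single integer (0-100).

Op 1: a = malloc(8) -> a = 0; heap: [0-7 ALLOC][8-59 FREE]
Op 2: free(a) -> (freed a); heap: [0-59 FREE]
Op 3: b = malloc(10) -> b = 0; heap: [0-9 ALLOC][10-59 FREE]
Op 4: c = malloc(6) -> c = 10; heap: [0-9 ALLOC][10-15 ALLOC][16-59 FREE]
Op 5: b = realloc(b, 24) -> b = 16; heap: [0-9 FREE][10-15 ALLOC][16-39 ALLOC][40-59 FREE]
Op 6: free(b) -> (freed b); heap: [0-9 FREE][10-15 ALLOC][16-59 FREE]
Op 7: d = malloc(17) -> d = 16; heap: [0-9 FREE][10-15 ALLOC][16-32 ALLOC][33-59 FREE]
Free blocks: [10 27] total_free=37 largest=27 -> 100*(37-27)/37 = 1000/37 ≈ 27.027 -> rounds to 27

Answer: 27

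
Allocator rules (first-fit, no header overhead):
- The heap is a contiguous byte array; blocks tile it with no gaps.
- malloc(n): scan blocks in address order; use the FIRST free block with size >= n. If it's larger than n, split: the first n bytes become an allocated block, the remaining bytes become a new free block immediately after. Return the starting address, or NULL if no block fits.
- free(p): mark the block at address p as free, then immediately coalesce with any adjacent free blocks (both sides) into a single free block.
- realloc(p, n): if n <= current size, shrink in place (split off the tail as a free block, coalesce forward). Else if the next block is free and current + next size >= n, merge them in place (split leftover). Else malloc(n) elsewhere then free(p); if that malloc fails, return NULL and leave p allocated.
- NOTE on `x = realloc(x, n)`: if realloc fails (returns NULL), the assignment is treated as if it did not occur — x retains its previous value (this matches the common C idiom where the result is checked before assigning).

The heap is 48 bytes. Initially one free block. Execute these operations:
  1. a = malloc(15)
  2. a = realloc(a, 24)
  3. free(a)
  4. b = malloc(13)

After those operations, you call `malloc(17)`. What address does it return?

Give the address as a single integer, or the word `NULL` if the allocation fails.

Answer: 13

Derivation:
Op 1: a = malloc(15) -> a = 0; heap: [0-14 ALLOC][15-47 FREE]
Op 2: a = realloc(a, 24) -> a = 0; heap: [0-23 ALLOC][24-47 FREE]
Op 3: free(a) -> (freed a); heap: [0-47 FREE]
Op 4: b = malloc(13) -> b = 0; heap: [0-12 ALLOC][13-47 FREE]
malloc(17): first-fit scan over [0-12 ALLOC][13-47 FREE] -> 13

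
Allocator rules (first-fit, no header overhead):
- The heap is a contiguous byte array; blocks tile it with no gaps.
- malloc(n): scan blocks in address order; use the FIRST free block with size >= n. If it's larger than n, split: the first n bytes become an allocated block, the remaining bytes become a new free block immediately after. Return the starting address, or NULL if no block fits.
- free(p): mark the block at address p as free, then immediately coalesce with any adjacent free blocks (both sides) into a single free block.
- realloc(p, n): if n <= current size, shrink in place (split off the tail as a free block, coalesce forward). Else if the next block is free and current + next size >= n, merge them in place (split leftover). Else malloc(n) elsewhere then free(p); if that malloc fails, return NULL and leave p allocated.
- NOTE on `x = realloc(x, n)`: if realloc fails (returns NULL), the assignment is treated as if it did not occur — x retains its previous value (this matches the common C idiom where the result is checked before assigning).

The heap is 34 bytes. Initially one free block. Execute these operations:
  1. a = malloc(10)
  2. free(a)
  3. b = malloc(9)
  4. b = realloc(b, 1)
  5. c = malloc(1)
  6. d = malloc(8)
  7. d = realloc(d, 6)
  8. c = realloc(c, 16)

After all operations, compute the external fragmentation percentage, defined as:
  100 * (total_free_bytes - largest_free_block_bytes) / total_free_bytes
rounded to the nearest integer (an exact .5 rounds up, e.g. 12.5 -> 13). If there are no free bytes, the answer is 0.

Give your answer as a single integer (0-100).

Op 1: a = malloc(10) -> a = 0; heap: [0-9 ALLOC][10-33 FREE]
Op 2: free(a) -> (freed a); heap: [0-33 FREE]
Op 3: b = malloc(9) -> b = 0; heap: [0-8 ALLOC][9-33 FREE]
Op 4: b = realloc(b, 1) -> b = 0; heap: [0-0 ALLOC][1-33 FREE]
Op 5: c = malloc(1) -> c = 1; heap: [0-0 ALLOC][1-1 ALLOC][2-33 FREE]
Op 6: d = malloc(8) -> d = 2; heap: [0-0 ALLOC][1-1 ALLOC][2-9 ALLOC][10-33 FREE]
Op 7: d = realloc(d, 6) -> d = 2; heap: [0-0 ALLOC][1-1 ALLOC][2-7 ALLOC][8-33 FREE]
Op 8: c = realloc(c, 16) -> c = 8; heap: [0-0 ALLOC][1-1 FREE][2-7 ALLOC][8-23 ALLOC][24-33 FREE]
Free blocks: [1 10] total_free=11 largest=10 -> 100*(11-10)/11 = 100/11 ≈ 9.091 -> rounds to 9

Answer: 9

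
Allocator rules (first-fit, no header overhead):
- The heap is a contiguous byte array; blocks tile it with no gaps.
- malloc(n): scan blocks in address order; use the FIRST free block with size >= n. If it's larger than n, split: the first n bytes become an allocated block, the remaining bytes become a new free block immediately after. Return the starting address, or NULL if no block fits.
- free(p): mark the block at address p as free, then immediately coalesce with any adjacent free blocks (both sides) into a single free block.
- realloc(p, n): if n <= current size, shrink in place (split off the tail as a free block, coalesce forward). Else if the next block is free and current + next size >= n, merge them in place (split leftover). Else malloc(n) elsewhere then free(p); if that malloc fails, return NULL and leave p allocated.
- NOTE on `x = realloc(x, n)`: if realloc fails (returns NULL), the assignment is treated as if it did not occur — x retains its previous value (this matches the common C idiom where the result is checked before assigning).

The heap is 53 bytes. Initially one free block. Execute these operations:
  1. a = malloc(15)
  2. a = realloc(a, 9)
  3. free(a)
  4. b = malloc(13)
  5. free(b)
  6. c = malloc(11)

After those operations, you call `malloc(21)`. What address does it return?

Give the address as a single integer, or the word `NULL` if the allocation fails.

Answer: 11

Derivation:
Op 1: a = malloc(15) -> a = 0; heap: [0-14 ALLOC][15-52 FREE]
Op 2: a = realloc(a, 9) -> a = 0; heap: [0-8 ALLOC][9-52 FREE]
Op 3: free(a) -> (freed a); heap: [0-52 FREE]
Op 4: b = malloc(13) -> b = 0; heap: [0-12 ALLOC][13-52 FREE]
Op 5: free(b) -> (freed b); heap: [0-52 FREE]
Op 6: c = malloc(11) -> c = 0; heap: [0-10 ALLOC][11-52 FREE]
malloc(21): first-fit scan over [0-10 ALLOC][11-52 FREE] -> 11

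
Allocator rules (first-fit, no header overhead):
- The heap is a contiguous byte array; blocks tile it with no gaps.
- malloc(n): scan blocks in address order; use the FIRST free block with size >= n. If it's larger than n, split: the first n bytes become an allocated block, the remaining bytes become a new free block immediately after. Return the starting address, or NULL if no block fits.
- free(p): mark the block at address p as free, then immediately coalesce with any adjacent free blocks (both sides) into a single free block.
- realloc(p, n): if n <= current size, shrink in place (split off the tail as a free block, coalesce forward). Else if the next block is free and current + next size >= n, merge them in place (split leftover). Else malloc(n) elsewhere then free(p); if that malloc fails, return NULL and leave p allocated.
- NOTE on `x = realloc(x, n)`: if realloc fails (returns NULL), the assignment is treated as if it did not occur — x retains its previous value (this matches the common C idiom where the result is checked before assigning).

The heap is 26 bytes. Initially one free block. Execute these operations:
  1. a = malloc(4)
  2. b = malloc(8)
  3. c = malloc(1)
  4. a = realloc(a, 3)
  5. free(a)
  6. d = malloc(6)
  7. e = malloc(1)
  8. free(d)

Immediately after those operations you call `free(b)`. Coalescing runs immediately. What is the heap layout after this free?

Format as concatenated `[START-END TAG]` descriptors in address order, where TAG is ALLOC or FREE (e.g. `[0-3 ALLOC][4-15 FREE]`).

Answer: [0-0 ALLOC][1-11 FREE][12-12 ALLOC][13-25 FREE]

Derivation:
Op 1: a = malloc(4) -> a = 0; heap: [0-3 ALLOC][4-25 FREE]
Op 2: b = malloc(8) -> b = 4; heap: [0-3 ALLOC][4-11 ALLOC][12-25 FREE]
Op 3: c = malloc(1) -> c = 12; heap: [0-3 ALLOC][4-11 ALLOC][12-12 ALLOC][13-25 FREE]
Op 4: a = realloc(a, 3) -> a = 0; heap: [0-2 ALLOC][3-3 FREE][4-11 ALLOC][12-12 ALLOC][13-25 FREE]
Op 5: free(a) -> (freed a); heap: [0-3 FREE][4-11 ALLOC][12-12 ALLOC][13-25 FREE]
Op 6: d = malloc(6) -> d = 13; heap: [0-3 FREE][4-11 ALLOC][12-12 ALLOC][13-18 ALLOC][19-25 FREE]
Op 7: e = malloc(1) -> e = 0; heap: [0-0 ALLOC][1-3 FREE][4-11 ALLOC][12-12 ALLOC][13-18 ALLOC][19-25 FREE]
Op 8: free(d) -> (freed d); heap: [0-0 ALLOC][1-3 FREE][4-11 ALLOC][12-12 ALLOC][13-25 FREE]
free(b): b = 4 -> block [4-11 ALLOC]; mark free, coalesce with adjacent free neighbors -> [0-0 ALLOC][1-11 FREE][12-12 ALLOC][13-25 FREE]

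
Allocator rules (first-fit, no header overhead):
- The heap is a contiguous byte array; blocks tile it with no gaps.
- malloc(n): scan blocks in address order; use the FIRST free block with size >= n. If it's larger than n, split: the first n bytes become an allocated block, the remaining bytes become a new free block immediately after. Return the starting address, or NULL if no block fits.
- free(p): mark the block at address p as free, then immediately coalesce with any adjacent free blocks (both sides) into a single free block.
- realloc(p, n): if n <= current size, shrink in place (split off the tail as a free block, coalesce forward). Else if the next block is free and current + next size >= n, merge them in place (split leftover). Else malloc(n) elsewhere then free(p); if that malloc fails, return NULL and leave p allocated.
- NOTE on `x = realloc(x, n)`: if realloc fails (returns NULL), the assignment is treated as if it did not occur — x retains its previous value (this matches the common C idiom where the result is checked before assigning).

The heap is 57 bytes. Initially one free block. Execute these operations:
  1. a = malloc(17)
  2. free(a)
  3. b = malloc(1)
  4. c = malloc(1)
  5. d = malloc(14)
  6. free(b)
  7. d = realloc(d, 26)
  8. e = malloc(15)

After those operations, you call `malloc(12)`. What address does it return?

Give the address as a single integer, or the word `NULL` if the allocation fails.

Answer: 43

Derivation:
Op 1: a = malloc(17) -> a = 0; heap: [0-16 ALLOC][17-56 FREE]
Op 2: free(a) -> (freed a); heap: [0-56 FREE]
Op 3: b = malloc(1) -> b = 0; heap: [0-0 ALLOC][1-56 FREE]
Op 4: c = malloc(1) -> c = 1; heap: [0-0 ALLOC][1-1 ALLOC][2-56 FREE]
Op 5: d = malloc(14) -> d = 2; heap: [0-0 ALLOC][1-1 ALLOC][2-15 ALLOC][16-56 FREE]
Op 6: free(b) -> (freed b); heap: [0-0 FREE][1-1 ALLOC][2-15 ALLOC][16-56 FREE]
Op 7: d = realloc(d, 26) -> d = 2; heap: [0-0 FREE][1-1 ALLOC][2-27 ALLOC][28-56 FREE]
Op 8: e = malloc(15) -> e = 28; heap: [0-0 FREE][1-1 ALLOC][2-27 ALLOC][28-42 ALLOC][43-56 FREE]
malloc(12): first-fit scan over [0-0 FREE][1-1 ALLOC][2-27 ALLOC][28-42 ALLOC][43-56 FREE] -> 43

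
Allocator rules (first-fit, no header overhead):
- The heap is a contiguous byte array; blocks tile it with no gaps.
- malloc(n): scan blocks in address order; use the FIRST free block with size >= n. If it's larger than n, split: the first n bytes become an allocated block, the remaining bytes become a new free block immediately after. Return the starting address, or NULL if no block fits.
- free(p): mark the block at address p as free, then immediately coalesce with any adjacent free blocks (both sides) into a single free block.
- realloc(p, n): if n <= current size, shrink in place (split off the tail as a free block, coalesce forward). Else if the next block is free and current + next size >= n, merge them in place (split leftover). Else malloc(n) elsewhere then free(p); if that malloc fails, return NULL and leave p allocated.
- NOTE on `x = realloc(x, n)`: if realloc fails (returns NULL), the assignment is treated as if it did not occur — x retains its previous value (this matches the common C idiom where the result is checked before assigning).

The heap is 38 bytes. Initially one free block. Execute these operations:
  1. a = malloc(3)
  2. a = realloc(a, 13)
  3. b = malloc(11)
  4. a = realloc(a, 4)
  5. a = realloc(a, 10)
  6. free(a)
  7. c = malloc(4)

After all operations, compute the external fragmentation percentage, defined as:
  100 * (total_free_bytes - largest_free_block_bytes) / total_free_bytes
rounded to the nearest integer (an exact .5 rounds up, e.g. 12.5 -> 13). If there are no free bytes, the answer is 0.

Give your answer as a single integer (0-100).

Op 1: a = malloc(3) -> a = 0; heap: [0-2 ALLOC][3-37 FREE]
Op 2: a = realloc(a, 13) -> a = 0; heap: [0-12 ALLOC][13-37 FREE]
Op 3: b = malloc(11) -> b = 13; heap: [0-12 ALLOC][13-23 ALLOC][24-37 FREE]
Op 4: a = realloc(a, 4) -> a = 0; heap: [0-3 ALLOC][4-12 FREE][13-23 ALLOC][24-37 FREE]
Op 5: a = realloc(a, 10) -> a = 0; heap: [0-9 ALLOC][10-12 FREE][13-23 ALLOC][24-37 FREE]
Op 6: free(a) -> (freed a); heap: [0-12 FREE][13-23 ALLOC][24-37 FREE]
Op 7: c = malloc(4) -> c = 0; heap: [0-3 ALLOC][4-12 FREE][13-23 ALLOC][24-37 FREE]
Free blocks: [9 14] total_free=23 largest=14 -> 100*(23-14)/23 = 900/23 ≈ 39.130 -> rounds to 39

Answer: 39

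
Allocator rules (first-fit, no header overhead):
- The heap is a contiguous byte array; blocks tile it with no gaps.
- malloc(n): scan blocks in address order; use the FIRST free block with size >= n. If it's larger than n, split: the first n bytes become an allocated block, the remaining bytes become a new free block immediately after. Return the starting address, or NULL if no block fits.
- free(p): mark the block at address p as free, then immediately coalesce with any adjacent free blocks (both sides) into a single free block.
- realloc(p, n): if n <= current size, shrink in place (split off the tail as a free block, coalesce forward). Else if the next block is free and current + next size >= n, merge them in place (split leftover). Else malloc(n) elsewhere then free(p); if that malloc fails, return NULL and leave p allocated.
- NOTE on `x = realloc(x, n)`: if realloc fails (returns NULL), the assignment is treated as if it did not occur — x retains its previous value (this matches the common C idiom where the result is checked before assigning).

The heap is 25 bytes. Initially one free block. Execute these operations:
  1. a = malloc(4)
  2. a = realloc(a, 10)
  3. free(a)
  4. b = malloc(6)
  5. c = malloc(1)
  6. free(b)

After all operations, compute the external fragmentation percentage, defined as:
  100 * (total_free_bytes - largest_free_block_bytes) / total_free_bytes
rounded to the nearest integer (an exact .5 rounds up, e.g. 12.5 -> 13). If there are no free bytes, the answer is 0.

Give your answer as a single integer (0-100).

Op 1: a = malloc(4) -> a = 0; heap: [0-3 ALLOC][4-24 FREE]
Op 2: a = realloc(a, 10) -> a = 0; heap: [0-9 ALLOC][10-24 FREE]
Op 3: free(a) -> (freed a); heap: [0-24 FREE]
Op 4: b = malloc(6) -> b = 0; heap: [0-5 ALLOC][6-24 FREE]
Op 5: c = malloc(1) -> c = 6; heap: [0-5 ALLOC][6-6 ALLOC][7-24 FREE]
Op 6: free(b) -> (freed b); heap: [0-5 FREE][6-6 ALLOC][7-24 FREE]
Free blocks: [6 18] total_free=24 largest=18 -> 100*(24-18)/24 = 600/24 = 25

Answer: 25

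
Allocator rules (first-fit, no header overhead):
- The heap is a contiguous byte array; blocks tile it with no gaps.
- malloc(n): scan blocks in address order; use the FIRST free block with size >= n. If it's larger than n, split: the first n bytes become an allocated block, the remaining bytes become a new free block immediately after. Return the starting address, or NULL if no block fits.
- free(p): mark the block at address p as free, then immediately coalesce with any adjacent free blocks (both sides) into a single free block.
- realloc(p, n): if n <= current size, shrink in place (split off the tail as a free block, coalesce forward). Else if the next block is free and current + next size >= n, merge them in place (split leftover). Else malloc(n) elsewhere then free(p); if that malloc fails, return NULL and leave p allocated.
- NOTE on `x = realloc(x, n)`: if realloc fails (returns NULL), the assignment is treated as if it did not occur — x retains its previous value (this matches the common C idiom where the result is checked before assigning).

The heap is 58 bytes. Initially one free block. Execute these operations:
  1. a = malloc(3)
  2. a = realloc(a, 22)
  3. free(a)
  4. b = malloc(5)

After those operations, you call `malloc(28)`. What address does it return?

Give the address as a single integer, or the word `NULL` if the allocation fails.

Op 1: a = malloc(3) -> a = 0; heap: [0-2 ALLOC][3-57 FREE]
Op 2: a = realloc(a, 22) -> a = 0; heap: [0-21 ALLOC][22-57 FREE]
Op 3: free(a) -> (freed a); heap: [0-57 FREE]
Op 4: b = malloc(5) -> b = 0; heap: [0-4 ALLOC][5-57 FREE]
malloc(28): first-fit scan over [0-4 ALLOC][5-57 FREE] -> 5

Answer: 5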